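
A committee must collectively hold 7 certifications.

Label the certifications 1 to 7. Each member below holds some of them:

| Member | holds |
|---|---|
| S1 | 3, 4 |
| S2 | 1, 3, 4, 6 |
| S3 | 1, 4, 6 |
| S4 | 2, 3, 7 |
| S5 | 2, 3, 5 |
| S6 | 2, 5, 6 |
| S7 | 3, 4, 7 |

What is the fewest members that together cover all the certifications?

Take {S2, S4, S5}. Their union is {1, 2, 3, 4, 5, 6, 7}, which is all 7 certifications.
No 2 of the 7 members cover everything (all 21 combinations miss at least one certification), so 3 is optimal.

3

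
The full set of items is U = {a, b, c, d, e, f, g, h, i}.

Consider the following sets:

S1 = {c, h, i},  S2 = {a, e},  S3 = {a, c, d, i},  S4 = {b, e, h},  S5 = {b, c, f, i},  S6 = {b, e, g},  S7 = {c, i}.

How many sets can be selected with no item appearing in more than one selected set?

S6, S7 are pairwise disjoint (S6={b,e,g}; S7={c,i}).
Every remaining set overlaps one of these, and no 3 of the listed sets are pairwise disjoint, so 2 is the maximum.

2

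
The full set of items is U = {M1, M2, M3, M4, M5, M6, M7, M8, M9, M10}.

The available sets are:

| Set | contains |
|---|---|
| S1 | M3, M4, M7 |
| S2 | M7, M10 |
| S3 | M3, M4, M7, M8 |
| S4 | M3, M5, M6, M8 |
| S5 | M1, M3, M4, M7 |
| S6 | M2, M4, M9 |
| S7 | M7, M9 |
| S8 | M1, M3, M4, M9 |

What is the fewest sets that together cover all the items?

4

S2, S4, S6, and S8 cover everything between them: the union {M1, M2, M3, M4, M5, M6, M7, M8, M9, M10} is all of U.
No 3 of the 8 sets cover everything (all 56 combinations miss at least one item), so 4 is optimal.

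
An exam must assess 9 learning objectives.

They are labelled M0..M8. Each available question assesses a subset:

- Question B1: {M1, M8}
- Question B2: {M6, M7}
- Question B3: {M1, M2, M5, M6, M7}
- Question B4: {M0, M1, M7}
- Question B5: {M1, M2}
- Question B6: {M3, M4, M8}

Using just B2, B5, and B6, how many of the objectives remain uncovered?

Union of B2, B5, B6 = {M1, M2, M3, M4, M6, M7, M8}.
Not covered: M0, M5 — 2 objectives.

2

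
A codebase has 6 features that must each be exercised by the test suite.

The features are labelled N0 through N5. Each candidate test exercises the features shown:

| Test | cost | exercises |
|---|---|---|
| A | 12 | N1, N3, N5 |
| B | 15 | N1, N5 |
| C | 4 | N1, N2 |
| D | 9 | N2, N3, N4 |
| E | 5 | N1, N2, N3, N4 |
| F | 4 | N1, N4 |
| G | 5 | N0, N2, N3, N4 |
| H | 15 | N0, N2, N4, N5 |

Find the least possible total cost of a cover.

17

A, G together cover every feature (A ∪ G = {N0, N1, N2, N3, N4, N5}); total cost 12 + 5 = 17.
The greedy pick E, G, A costs 22; no covering selection beats 17.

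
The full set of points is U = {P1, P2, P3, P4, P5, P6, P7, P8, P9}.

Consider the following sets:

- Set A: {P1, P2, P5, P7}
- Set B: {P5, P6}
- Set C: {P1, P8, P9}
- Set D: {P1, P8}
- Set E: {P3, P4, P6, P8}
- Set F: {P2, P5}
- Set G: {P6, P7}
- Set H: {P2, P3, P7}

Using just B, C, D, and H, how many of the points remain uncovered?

Union of B, C, D, H = {P1, P2, P3, P5, P6, P7, P8, P9}.
Not covered: P4 — 1 point.

1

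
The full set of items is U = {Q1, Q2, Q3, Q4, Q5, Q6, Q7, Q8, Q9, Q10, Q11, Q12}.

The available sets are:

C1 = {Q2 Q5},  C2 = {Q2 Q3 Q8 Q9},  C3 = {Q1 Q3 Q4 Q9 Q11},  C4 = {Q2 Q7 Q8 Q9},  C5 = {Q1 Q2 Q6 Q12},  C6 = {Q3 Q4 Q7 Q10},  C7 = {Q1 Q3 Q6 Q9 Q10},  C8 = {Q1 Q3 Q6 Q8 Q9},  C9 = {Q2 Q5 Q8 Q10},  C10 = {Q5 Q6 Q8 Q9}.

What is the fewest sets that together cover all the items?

Take {C3, C5, C6, C10}. Their union is {Q1, Q2, Q3, Q4, Q5, Q6, Q7, Q8, Q9, Q10, Q11, Q12}, which is all 12 items.
No 3 of the 10 sets cover everything (all 120 combinations miss at least one item), so 4 is optimal.

4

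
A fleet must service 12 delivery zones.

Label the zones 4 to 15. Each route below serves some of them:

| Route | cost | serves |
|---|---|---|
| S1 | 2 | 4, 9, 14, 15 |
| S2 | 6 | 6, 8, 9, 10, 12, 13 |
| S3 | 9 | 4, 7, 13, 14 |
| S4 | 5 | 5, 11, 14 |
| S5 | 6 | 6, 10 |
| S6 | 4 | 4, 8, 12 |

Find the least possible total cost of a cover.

22

S1, S2, S3, S4 together cover every zone (S1 ∪ S2 ∪ S3 ∪ S4 = {4, 5, 6, 7, 8, 9, 10, 11, 12, 13, 14, 15}); total cost 2 + 6 + 9 + 5 = 22.
No covering selection has total cost below 22.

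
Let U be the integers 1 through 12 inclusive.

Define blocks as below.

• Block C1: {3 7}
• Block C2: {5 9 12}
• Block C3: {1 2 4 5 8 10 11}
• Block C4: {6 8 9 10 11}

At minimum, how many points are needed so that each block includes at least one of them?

3

Take H = {5, 7, 10}. Each listed block contains at least one of these, so H is a hitting set of size 3.
No choice of 2 points meets every block, so 3 is the minimum.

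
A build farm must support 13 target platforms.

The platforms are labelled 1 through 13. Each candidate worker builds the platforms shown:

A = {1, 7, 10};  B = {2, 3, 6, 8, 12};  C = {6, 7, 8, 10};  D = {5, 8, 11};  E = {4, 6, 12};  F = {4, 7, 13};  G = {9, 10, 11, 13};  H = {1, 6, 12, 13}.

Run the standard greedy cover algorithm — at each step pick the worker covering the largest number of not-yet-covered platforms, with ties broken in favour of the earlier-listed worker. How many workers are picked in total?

Greedy: pick B (covers 5 new) → pick G (covers 4 new) → pick A (covers 2 new) → pick D (covers 1 new) → pick E (covers 1 new). Total picks: 5.

5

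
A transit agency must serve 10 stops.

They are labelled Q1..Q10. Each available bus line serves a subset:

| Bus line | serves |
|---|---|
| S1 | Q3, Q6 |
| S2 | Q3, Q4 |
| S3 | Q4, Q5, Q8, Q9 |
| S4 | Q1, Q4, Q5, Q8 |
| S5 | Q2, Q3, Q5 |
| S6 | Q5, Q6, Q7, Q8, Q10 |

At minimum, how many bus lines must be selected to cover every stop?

S3 and S4 and S5 and S6 together: S3 ∪ S4 ∪ S5 ∪ S6 = {Q1, Q2, Q3, Q4, Q5, Q6, Q7, Q8, Q9, Q10} — every stop is covered.
Only S6 contains Q7, so S6 is forced; the remaining 5 stops need at least 3 more bus lines (each remaining bus line adds at most 2) — so at least 4 bus lines are needed, and 4 is optimal.

4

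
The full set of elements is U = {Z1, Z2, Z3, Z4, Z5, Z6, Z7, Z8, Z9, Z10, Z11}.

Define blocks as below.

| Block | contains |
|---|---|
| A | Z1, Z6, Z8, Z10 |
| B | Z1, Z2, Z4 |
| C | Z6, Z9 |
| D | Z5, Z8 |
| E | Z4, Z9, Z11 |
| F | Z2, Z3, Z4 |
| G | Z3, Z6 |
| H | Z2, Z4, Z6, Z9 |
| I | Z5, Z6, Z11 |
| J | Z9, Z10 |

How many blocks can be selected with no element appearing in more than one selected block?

B, D, G, J are pairwise disjoint (B={Z1,Z2,Z4}; D={Z5,Z8}; G={Z3,Z6}; J={Z9,Z10}).
Every remaining block overlaps one of these, and no 5 of the listed blocks are pairwise disjoint, so 4 is the maximum.

4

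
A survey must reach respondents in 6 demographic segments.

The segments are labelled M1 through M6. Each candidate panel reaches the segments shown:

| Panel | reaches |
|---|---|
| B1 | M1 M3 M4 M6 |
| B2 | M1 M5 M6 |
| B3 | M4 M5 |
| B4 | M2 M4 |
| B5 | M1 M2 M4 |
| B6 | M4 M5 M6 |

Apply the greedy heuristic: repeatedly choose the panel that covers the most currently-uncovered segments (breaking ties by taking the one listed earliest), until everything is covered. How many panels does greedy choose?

Greedy: pick B1 (covers 4 new) → pick B2 (covers 1 new) → pick B4 (covers 1 new). Total picks: 3.

3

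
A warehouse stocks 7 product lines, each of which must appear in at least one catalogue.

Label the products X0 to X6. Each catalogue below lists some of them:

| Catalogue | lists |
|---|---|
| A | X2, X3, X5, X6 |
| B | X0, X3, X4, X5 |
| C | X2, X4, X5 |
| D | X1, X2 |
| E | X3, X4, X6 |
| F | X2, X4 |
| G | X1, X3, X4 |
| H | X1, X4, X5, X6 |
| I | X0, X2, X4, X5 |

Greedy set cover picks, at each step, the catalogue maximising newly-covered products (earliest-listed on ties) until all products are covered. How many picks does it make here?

Greedy: pick A (covers 4 new) → pick B (covers 2 new) → pick D (covers 1 new). Total picks: 3.

3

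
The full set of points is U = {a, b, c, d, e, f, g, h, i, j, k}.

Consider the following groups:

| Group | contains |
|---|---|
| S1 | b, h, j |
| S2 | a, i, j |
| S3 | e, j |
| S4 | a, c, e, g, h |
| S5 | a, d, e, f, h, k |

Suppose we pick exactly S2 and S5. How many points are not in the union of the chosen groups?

3

Union of S2, S5 = {a, d, e, f, h, i, j, k}.
Not covered: b, c, g — 3 points.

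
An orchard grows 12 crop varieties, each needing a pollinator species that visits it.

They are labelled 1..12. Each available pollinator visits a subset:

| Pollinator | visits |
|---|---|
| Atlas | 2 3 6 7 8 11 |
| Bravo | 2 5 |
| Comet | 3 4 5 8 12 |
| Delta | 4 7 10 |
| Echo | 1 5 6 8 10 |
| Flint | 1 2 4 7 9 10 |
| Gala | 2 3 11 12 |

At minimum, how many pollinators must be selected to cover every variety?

Atlas and Comet and Flint together: Atlas ∪ Comet ∪ Flint = {1, 2, 3, 4, 5, 6, 7, 8, 9, 10, 11, 12} — every variety is covered.
Only Flint contains 9, so Flint is forced; the remaining 6 varieties need at least 2 more pollinators (each remaining pollinator adds at most 4) — so at least 3 pollinators are needed, and 3 is optimal.

3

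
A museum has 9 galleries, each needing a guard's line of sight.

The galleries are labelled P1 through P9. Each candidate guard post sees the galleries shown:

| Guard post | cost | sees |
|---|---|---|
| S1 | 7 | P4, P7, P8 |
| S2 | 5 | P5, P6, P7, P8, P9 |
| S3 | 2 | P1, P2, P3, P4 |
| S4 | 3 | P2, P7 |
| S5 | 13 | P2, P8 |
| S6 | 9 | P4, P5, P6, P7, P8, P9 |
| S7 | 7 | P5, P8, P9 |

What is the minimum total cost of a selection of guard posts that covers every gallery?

S2, S3 together cover every gallery (S2 ∪ S3 = {P1, P2, P3, P4, P5, P6, P7, P8, P9}); total cost 5 + 2 = 7.
No covering selection has total cost below 7.

7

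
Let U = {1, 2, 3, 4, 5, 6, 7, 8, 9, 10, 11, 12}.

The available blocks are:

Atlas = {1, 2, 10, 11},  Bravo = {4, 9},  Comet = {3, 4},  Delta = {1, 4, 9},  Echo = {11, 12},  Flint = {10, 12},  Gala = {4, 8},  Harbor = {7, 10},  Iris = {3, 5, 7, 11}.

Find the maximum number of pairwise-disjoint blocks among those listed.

3

Echo, Gala, Harbor are pairwise disjoint (Echo={11,12}; Gala={4,8}; Harbor={7,10}).
Every remaining block overlaps one of these, and no 4 of the listed blocks are pairwise disjoint, so 3 is the maximum.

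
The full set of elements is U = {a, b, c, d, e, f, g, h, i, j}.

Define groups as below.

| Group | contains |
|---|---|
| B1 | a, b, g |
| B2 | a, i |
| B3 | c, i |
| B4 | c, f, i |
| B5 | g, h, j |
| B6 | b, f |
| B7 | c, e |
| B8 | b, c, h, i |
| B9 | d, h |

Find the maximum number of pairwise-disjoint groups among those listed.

B2, B6, B7, B9 are pairwise disjoint (B2={a,i}; B6={b,f}; B7={c,e}; B9={d,h}).
Every remaining group overlaps one of these, and no 5 of the listed groups are pairwise disjoint, so 4 is the maximum.

4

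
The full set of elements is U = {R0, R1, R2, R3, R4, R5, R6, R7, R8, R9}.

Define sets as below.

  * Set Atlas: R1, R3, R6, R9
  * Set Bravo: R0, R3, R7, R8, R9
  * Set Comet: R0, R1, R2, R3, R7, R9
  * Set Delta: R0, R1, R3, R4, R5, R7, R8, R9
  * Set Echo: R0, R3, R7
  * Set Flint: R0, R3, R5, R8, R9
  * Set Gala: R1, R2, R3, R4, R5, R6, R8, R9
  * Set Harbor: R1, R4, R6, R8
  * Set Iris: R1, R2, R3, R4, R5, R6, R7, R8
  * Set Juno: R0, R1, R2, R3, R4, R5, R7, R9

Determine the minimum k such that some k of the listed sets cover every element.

Take {Flint, Iris}. Their union is {R0, R1, R2, R3, R4, R5, R6, R7, R8, R9}, which is all 10 elements.
No single set has all 10 elements (the largest, Delta, has 8), so 2 is optimal.

2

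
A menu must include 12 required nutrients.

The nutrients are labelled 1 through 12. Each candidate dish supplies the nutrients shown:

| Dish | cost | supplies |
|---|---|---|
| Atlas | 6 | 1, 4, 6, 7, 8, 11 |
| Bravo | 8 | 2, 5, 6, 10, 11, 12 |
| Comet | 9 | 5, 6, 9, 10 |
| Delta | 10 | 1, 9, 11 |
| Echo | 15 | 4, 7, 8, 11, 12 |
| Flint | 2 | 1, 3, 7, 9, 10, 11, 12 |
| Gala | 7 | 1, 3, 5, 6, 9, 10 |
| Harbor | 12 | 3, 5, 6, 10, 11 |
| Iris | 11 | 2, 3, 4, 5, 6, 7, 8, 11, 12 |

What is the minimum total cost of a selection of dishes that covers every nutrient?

Flint, Iris together cover every nutrient (Flint ∪ Iris = {1, 2, 3, 4, 5, 6, 7, 8, 9, 10, 11, 12}); total cost 2 + 11 = 13.
The greedy pick Flint, Atlas, Bravo costs 16; no covering selection beats 13.

13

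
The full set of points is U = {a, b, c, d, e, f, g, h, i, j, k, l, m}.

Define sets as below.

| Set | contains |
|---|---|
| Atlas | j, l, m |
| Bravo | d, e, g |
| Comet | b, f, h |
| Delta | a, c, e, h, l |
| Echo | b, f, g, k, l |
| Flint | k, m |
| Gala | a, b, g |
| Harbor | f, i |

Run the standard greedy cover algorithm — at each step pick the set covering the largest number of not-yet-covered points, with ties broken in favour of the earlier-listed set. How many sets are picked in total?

Greedy: pick Delta (covers 5 new) → pick Echo (covers 4 new) → pick Atlas (covers 2 new) → pick Bravo (covers 1 new) → pick Harbor (covers 1 new). Total picks: 5.

5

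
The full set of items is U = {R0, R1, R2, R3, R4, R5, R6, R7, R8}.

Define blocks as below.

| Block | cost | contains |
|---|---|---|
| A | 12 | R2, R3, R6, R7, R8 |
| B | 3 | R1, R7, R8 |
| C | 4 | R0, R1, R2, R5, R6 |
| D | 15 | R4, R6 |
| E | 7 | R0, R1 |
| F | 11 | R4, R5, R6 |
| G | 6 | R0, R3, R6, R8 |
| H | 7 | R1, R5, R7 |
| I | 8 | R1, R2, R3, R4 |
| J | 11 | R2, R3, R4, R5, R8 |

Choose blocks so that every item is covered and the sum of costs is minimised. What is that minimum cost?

15

B, C, I together cover every item (B ∪ C ∪ I = {R0, R1, R2, R3, R4, R5, R6, R7, R8}); total cost 3 + 4 + 8 = 15.
No covering selection has total cost below 15.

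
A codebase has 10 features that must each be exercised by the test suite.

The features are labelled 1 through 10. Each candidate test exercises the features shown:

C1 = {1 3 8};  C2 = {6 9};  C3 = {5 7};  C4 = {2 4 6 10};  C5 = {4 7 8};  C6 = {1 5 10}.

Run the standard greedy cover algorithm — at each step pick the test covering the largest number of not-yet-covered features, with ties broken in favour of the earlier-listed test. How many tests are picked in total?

Greedy: pick C4 (covers 4 new) → pick C1 (covers 3 new) → pick C3 (covers 2 new) → pick C2 (covers 1 new). Total picks: 4.

4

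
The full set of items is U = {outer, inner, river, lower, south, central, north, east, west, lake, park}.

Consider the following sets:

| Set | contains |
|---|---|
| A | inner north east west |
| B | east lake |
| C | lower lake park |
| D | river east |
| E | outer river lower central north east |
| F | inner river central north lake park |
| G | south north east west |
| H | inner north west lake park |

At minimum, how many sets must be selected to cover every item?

Take {E, F, G}. Their union is {outer, inner, river, lower, south, central, north, east, west, lake, park}, which is all 11 items.
Only E contains outer, so E is forced; the remaining 5 items need at least 2 more sets (each remaining set adds at most 4) — so at least 3 sets are needed, and 3 is optimal.

3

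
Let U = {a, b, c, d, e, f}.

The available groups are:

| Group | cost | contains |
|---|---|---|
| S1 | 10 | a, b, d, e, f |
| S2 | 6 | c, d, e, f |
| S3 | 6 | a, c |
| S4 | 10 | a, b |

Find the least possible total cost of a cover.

16

S1, S2 together cover every point (S1 ∪ S2 = {a, b, c, d, e, f}); total cost 10 + 6 = 16.
No covering selection has total cost below 16.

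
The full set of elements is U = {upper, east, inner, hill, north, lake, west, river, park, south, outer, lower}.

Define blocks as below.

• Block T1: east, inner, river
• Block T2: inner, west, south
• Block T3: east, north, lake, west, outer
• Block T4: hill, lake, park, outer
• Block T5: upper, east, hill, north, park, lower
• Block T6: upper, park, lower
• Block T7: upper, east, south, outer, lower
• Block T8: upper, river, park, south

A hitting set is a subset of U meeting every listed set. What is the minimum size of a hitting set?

3

The 3 elements {east, west, park} hit every block.
No choice of 2 elements meets every block, so 3 is the minimum.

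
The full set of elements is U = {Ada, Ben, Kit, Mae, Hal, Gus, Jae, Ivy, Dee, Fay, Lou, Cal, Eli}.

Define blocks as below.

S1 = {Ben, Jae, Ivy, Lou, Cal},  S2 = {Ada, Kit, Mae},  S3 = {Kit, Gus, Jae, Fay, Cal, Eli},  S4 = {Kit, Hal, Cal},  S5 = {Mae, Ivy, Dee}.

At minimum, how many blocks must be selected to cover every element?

Take {S1, S2, S3, S4, S5}. Their union is {Ada, Ben, Kit, Mae, Hal, Gus, Jae, Ivy, Dee, Fay, Lou, Cal, Eli}, which is all 13 elements.
No 4 of the 5 blocks cover everything (all 5 combinations miss at least one element), so 5 is optimal.

5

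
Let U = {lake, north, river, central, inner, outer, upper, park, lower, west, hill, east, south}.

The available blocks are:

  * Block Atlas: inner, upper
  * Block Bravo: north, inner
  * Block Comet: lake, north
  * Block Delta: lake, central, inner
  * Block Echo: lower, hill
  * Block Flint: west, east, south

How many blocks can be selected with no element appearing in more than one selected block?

4

Atlas, Comet, Echo, Flint are pairwise disjoint (Atlas={inner,upper}; Comet={lake,north}; Echo={lower,hill}; Flint={west,east,south}).
Every remaining block overlaps one of these, and no 5 of the listed blocks are pairwise disjoint, so 4 is the maximum.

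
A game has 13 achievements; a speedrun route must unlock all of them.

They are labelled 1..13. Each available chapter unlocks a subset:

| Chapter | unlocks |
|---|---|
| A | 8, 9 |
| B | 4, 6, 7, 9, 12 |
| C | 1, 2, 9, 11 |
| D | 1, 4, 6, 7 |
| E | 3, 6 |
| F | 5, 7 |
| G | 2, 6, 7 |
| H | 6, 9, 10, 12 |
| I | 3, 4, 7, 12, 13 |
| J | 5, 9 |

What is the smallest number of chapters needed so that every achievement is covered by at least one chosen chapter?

A and C and F and H and I together: A ∪ C ∪ F ∪ H ∪ I = {1, 2, 3, 4, 5, 6, 7, 8, 9, 10, 11, 12, 13} — every achievement is covered.
No 4 of the 10 chapters cover everything (all 210 combinations miss at least one achievement), so 5 is optimal.

5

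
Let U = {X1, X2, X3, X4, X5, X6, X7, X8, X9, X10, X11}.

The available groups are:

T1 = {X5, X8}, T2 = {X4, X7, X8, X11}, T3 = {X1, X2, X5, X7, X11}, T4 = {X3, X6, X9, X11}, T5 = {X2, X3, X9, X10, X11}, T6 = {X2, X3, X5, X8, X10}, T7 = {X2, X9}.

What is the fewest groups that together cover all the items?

4

T2, T3, T4, and T5 cover everything between them: the union {X1, X2, X3, X4, X5, X6, X7, X8, X9, X10, X11} is all of U.
No 3 of the 7 groups cover everything (all 35 combinations miss at least one item), so 4 is optimal.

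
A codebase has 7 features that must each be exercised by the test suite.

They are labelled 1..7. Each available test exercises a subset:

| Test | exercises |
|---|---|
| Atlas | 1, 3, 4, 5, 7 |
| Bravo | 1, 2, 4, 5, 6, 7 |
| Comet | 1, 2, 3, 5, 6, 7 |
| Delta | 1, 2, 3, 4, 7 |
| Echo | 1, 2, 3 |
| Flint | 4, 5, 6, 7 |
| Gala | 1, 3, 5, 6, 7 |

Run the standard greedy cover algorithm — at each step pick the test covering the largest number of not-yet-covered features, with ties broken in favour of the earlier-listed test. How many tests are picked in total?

2

Greedy: pick Bravo (covers 6 new) → pick Atlas (covers 1 new). Total picks: 2.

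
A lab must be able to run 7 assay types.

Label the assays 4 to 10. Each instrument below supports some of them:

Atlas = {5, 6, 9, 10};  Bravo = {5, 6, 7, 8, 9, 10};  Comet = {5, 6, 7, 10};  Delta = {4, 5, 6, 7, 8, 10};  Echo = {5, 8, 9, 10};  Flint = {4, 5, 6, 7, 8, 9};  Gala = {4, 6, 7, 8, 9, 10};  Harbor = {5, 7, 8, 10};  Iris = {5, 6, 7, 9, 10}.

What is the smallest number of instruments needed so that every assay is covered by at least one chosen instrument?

2

Echo and Gala together: Echo ∪ Gala = {4, 5, 6, 7, 8, 9, 10} — every assay is covered.
No single instrument has all 7 assays (the largest, Bravo, has 6), so 2 is optimal.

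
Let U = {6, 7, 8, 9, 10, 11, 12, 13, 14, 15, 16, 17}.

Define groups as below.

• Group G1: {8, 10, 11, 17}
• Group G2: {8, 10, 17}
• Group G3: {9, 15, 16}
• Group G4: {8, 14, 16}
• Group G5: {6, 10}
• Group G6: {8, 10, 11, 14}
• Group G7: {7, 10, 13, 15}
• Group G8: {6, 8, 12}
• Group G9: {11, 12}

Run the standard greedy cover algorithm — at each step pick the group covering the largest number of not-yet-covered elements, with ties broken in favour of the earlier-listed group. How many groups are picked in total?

5

Greedy: pick G1 (covers 4 new) → pick G3 (covers 3 new) → pick G7 (covers 2 new) → pick G8 (covers 2 new) → pick G4 (covers 1 new). Total picks: 5.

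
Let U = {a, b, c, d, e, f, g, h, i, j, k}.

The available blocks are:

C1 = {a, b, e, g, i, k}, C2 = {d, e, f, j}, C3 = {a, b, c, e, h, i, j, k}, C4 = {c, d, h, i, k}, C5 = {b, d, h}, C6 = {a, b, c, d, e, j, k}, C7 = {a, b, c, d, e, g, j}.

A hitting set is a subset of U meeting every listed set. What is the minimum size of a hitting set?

2

The 2 items {e, h} hit every block.
No single item lies in every block, so at least 2 are needed and 2 is optimal.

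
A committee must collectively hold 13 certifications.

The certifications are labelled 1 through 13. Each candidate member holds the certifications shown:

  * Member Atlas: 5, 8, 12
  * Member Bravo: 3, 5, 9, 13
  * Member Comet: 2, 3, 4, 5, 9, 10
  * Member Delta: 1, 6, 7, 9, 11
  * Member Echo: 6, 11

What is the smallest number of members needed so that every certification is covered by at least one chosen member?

4

Atlas and Bravo and Comet and Delta together: Atlas ∪ Bravo ∪ Comet ∪ Delta = {1, 2, 3, 4, 5, 6, 7, 8, 9, 10, 11, 12, 13} — every certification is covered.
Only Bravo contains 13, so Bravo is forced; the remaining 9 certifications need at least 3 more members (each remaining member adds at most 4) — so at least 4 members are needed, and 4 is optimal.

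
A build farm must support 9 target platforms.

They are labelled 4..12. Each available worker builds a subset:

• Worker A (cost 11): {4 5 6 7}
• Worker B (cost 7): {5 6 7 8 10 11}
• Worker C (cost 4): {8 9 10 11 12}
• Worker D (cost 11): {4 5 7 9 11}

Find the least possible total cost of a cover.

15

A, C together cover every platform (A ∪ C = {4, 5, 6, 7, 8, 9, 10, 11, 12}); total cost 11 + 4 = 15.
The greedy pick C, B, A costs 22; no covering selection beats 15.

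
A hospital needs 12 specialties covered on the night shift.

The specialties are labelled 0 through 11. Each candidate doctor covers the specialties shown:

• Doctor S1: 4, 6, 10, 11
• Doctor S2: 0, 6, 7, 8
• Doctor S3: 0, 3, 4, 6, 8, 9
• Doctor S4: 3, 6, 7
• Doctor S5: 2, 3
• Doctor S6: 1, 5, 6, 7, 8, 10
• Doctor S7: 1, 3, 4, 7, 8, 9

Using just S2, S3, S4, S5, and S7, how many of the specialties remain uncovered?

Union of S2, S3, S4, S5, S7 = {0, 1, 2, 3, 4, 6, 7, 8, 9}.
Not covered: 5, 10, 11 — 3 specialties.

3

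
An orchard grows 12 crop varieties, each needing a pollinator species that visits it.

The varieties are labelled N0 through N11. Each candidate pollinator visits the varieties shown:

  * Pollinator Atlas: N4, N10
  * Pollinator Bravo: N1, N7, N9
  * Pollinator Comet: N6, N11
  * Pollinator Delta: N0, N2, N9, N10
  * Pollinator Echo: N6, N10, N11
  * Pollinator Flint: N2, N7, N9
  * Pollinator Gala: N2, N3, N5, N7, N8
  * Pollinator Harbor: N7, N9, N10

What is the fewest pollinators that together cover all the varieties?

5

Take {Atlas, Bravo, Comet, Delta, Gala}. Their union is {N0, N1, N2, N3, N4, N5, N6, N7, N8, N9, N10, N11}, which is all 12 varieties.
No 4 of the 8 pollinators cover everything (all 70 combinations miss at least one variety), so 5 is optimal.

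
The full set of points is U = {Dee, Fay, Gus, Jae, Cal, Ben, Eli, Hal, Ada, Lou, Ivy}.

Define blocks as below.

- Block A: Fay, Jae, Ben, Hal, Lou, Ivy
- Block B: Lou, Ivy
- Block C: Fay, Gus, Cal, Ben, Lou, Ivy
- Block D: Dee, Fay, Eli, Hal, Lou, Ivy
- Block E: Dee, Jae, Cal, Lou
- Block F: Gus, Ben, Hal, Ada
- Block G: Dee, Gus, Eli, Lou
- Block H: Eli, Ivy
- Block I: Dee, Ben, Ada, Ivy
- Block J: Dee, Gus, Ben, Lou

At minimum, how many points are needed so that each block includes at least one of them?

3

Take T = {Eli, Ada, Lou}. Each listed block contains at least one of these, so T is a hitting set of size 3.
The blocks E, F, H are pairwise disjoint, so any hitting set needs a separate point for each — at least 3. Hence 3 is optimal.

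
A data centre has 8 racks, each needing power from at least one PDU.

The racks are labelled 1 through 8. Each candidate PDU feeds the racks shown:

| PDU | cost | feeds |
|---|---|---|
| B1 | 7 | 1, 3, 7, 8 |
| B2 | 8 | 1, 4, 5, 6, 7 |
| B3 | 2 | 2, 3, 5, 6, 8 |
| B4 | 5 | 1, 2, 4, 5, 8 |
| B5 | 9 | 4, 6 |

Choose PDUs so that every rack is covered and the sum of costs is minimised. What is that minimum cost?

10

B2, B3 together cover every rack (B2 ∪ B3 = {1, 2, 3, 4, 5, 6, 7, 8}); total cost 8 + 2 = 10.
The greedy pick B3, B4, B1 costs 14; no covering selection beats 10.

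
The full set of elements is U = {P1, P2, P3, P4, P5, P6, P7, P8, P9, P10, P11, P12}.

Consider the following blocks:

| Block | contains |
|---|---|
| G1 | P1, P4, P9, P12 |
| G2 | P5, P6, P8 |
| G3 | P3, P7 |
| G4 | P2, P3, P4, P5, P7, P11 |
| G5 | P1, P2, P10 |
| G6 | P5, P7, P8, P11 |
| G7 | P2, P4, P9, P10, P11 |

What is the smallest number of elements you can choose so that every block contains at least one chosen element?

Take H = {P2, P3, P8, P12}. Each listed block contains at least one of these, so H is a hitting set of size 4.
No choice of 3 elements meets every block, so 4 is the minimum.

4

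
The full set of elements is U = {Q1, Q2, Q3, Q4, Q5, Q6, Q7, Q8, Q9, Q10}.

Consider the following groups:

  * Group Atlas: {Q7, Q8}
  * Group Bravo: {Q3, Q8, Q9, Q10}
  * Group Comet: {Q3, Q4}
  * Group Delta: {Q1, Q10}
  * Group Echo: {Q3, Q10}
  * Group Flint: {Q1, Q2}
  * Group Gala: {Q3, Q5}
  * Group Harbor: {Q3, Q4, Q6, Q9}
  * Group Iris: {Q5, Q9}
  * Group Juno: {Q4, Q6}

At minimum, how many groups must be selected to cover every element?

5

Atlas, Bravo, Flint, Gala, and Harbor cover everything between them: the union {Q1, Q2, Q3, Q4, Q5, Q6, Q7, Q8, Q9, Q10} is all of U.
No 4 of the 10 groups cover everything (all 210 combinations miss at least one element), so 5 is optimal.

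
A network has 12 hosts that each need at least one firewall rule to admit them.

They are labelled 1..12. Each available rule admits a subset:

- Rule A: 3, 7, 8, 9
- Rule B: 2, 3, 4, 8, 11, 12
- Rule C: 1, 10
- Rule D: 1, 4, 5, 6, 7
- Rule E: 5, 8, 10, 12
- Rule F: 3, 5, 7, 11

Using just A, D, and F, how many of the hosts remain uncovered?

3

Union of A, D, F = {1, 3, 4, 5, 6, 7, 8, 9, 11}.
Not covered: 2, 10, 12 — 3 hosts.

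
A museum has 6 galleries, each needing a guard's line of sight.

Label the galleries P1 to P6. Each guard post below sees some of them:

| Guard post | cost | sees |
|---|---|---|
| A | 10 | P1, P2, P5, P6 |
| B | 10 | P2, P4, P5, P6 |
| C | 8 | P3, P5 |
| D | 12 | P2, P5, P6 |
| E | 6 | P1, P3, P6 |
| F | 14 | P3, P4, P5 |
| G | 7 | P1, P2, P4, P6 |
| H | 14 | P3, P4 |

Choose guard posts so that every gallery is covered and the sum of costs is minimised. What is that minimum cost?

C, G together cover every gallery (C ∪ G = {P1, P2, P3, P4, P5, P6}); total cost 8 + 7 = 15.
No covering selection has total cost below 15.

15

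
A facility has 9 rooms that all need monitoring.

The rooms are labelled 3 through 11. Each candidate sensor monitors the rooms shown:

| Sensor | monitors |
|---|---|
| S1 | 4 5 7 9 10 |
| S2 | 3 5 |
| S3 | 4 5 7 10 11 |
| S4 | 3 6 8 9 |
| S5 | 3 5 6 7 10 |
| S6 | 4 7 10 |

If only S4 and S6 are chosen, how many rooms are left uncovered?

Union of S4, S6 = {3, 4, 6, 7, 8, 9, 10}.
Not covered: 5, 11 — 2 rooms.

2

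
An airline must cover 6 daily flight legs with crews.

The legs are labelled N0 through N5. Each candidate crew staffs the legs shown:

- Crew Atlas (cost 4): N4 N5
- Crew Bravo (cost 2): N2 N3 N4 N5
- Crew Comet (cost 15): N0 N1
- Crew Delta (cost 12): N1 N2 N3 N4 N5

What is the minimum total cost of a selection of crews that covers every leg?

Bravo, Comet together cover every leg (Bravo ∪ Comet = {N0, N1, N2, N3, N4, N5}); total cost 2 + 15 = 17.
No covering selection has total cost below 17.

17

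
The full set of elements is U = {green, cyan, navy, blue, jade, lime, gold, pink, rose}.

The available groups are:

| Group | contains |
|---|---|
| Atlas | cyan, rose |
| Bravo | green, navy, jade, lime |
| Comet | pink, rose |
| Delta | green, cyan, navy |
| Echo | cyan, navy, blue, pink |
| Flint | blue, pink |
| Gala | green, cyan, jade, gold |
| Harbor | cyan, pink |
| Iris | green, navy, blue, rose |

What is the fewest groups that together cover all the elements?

4

Bravo and Comet and Flint and Gala together: Bravo ∪ Comet ∪ Flint ∪ Gala = {green, cyan, navy, blue, jade, lime, gold, pink, rose} — every element is covered.
No 3 of the 9 groups cover everything (all 84 combinations miss at least one element), so 4 is optimal.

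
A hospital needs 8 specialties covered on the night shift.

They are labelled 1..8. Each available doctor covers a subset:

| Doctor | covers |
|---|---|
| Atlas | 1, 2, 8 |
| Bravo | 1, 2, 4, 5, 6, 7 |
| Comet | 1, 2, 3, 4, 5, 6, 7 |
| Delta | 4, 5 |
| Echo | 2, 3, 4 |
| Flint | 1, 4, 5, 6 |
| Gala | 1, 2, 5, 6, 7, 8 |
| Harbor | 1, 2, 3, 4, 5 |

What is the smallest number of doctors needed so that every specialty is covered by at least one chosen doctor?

Take {Echo, Gala}. Their union is {1, 2, 3, 4, 5, 6, 7, 8}, which is all 8 specialties.
No single doctor has all 8 specialties (the largest, Comet, has 7), so 2 is optimal.

2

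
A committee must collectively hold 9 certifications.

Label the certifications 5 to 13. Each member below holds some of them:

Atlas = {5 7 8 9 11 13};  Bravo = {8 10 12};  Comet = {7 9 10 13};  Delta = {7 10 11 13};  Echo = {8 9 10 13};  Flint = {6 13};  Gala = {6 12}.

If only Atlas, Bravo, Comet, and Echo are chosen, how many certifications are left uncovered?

1

Union of Atlas, Bravo, Comet, Echo = {5, 7, 8, 9, 10, 11, 12, 13}.
Not covered: 6 — 1 certification.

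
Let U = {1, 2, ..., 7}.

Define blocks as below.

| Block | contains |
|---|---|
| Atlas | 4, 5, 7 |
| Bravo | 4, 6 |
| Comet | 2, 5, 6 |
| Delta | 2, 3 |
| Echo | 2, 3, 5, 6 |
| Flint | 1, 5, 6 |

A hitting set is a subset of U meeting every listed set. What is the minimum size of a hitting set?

The 3 elements {1, 2, 4} hit every block.
No choice of 2 elements meets every block, so 3 is the minimum.

3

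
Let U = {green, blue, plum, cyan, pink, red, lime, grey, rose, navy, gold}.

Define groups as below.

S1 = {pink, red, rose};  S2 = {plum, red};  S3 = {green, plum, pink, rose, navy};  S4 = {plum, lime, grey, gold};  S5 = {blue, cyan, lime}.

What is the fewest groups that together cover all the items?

4

S2, S3, S4, and S5 cover everything between them: the union {green, blue, plum, cyan, pink, red, lime, grey, rose, navy, gold} is all of U.
No 3 of the 5 groups cover everything (all 10 combinations miss at least one item), so 4 is optimal.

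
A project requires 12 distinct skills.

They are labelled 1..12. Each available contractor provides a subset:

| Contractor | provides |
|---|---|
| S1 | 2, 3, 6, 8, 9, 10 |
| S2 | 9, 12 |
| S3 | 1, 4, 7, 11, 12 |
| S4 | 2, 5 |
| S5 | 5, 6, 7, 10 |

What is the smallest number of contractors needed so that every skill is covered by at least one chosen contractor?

Take {S1, S3, S5}. Their union is {1, 2, 3, 4, 5, 6, 7, 8, 9, 10, 11, 12}, which is all 12 skills.
Only S3 contains 1, so S3 is forced; the remaining 7 skills need at least 2 more contractors (each remaining contractor adds at most 6) — so at least 3 contractors are needed, and 3 is optimal.

3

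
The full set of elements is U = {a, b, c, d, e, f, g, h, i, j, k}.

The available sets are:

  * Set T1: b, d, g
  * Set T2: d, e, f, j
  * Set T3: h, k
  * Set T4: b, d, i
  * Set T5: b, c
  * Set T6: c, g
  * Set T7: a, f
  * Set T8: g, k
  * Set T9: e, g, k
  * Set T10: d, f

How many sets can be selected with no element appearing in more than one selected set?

T3, T4, T6, T7 are pairwise disjoint (T3={h,k}; T4={b,d,i}; T6={c,g}; T7={a,f}).
Every remaining set overlaps one of these, and no 5 of the listed sets are pairwise disjoint, so 4 is the maximum.

4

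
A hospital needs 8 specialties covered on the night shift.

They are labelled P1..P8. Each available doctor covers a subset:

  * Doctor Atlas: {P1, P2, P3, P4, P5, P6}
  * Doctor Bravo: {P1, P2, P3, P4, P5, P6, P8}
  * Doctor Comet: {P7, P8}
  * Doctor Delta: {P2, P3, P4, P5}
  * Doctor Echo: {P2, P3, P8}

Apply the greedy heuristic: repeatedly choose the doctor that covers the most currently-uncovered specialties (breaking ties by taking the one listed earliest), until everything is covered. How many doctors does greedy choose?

Greedy: pick Bravo (covers 7 new) → pick Comet (covers 1 new). Total picks: 2.

2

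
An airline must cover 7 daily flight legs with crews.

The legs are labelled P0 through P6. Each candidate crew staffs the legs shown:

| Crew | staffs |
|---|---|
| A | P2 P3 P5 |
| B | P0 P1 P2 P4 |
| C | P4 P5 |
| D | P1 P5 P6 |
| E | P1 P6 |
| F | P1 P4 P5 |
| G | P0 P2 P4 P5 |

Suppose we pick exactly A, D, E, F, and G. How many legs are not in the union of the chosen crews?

Union of A, D, E, F, G = {P0, P1, P2, P3, P4, P5, P6} — that's every leg, so 0 are uncovered.

0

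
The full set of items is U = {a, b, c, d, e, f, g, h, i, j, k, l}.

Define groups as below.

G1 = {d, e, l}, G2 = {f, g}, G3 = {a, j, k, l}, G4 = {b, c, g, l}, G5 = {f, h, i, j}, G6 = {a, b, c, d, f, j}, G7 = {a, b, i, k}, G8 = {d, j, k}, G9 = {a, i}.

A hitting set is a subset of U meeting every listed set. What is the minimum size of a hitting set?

T = {d, g, i, j} meets every group (each contains at least one member of T), and |T| = 4.
No choice of 3 items meets every group, so 4 is the minimum.

4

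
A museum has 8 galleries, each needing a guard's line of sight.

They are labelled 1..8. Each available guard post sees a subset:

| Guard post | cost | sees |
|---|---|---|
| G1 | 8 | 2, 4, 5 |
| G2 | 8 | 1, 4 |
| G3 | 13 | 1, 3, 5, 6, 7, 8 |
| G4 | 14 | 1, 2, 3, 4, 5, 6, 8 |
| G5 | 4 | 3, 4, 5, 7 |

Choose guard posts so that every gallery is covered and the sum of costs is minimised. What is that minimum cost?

G4, G5 together cover every gallery (G4 ∪ G5 = {1, 2, 3, 4, 5, 6, 7, 8}); total cost 14 + 4 = 18.
No covering selection has total cost below 18.

18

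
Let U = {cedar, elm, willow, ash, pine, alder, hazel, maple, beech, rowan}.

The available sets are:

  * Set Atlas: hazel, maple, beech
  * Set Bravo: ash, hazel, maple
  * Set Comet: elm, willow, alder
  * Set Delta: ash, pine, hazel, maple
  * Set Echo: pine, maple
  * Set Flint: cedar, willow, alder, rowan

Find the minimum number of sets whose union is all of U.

Take {Atlas, Comet, Delta, Flint}. Their union is {cedar, elm, willow, ash, pine, alder, hazel, maple, beech, rowan}, which is all 10 items.
No 3 of the 6 sets cover everything (all 20 combinations miss at least one item), so 4 is optimal.

4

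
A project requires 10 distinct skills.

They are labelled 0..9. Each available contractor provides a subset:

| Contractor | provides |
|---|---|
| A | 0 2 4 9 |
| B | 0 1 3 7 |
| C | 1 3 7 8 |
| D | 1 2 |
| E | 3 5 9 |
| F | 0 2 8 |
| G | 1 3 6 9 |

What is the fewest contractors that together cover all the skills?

4

A and C and E and G together: A ∪ C ∪ E ∪ G = {0, 1, 2, 3, 4, 5, 6, 7, 8, 9} — every skill is covered.
Only E contains 5, so E is forced; the remaining 7 skills need at least 3 more contractors (each remaining contractor adds at most 3) — so at least 4 contractors are needed, and 4 is optimal.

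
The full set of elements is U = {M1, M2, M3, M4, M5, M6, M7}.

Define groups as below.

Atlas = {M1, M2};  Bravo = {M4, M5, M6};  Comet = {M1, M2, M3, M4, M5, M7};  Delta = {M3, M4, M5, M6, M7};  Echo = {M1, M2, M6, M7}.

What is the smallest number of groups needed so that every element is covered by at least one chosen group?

2

Take {Atlas, Delta}. Their union is {M1, M2, M3, M4, M5, M6, M7}, which is all 7 elements.
No single group has all 7 elements (the largest, Comet, has 6), so 2 is optimal.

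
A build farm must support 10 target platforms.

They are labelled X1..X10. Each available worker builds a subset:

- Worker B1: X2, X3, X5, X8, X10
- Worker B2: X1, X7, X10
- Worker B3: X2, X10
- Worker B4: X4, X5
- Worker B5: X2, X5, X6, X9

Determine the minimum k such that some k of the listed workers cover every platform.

B1 and B2 and B4 and B5 together: B1 ∪ B2 ∪ B4 ∪ B5 = {X1, X2, X3, X4, X5, X6, X7, X8, X9, X10} — every platform is covered.
Only B1 contains X3, so B1 is forced; the remaining 5 platforms need at least 3 more workers (each remaining worker adds at most 2) — so at least 4 workers are needed, and 4 is optimal.

4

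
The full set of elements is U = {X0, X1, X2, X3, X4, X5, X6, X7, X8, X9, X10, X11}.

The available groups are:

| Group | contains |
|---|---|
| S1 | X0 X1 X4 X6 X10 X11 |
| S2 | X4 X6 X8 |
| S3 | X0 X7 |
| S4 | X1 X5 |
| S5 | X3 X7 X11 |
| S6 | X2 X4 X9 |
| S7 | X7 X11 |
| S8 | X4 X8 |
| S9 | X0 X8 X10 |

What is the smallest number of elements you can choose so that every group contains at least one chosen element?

4

Take H = {X0, X4, X5, X7}. Each listed group contains at least one of these, so H is a hitting set of size 4.
The groups S4, S6, S7, S9 are pairwise disjoint, so any hitting set needs a separate element for each — at least 4. Hence 4 is optimal.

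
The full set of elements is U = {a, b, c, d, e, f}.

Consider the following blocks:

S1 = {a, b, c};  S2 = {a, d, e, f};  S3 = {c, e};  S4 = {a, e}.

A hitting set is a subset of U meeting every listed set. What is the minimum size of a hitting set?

2

Take H = {b, e}. Each listed block contains at least one of these, so H is a hitting set of size 2.
No single element lies in every block, so at least 2 are needed and 2 is optimal.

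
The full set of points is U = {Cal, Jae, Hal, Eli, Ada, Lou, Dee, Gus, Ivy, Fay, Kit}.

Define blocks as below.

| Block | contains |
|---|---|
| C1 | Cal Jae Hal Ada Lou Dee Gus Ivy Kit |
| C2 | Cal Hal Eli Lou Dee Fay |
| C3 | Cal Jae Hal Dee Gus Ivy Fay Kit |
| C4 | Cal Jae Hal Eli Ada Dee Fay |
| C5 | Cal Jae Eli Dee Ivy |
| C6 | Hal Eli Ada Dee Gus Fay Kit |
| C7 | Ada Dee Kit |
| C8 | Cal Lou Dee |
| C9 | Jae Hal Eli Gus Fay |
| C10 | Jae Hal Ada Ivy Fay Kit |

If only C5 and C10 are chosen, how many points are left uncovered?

2

Union of C5, C10 = {Cal, Jae, Hal, Eli, Ada, Dee, Ivy, Fay, Kit}.
Not covered: Lou, Gus — 2 points.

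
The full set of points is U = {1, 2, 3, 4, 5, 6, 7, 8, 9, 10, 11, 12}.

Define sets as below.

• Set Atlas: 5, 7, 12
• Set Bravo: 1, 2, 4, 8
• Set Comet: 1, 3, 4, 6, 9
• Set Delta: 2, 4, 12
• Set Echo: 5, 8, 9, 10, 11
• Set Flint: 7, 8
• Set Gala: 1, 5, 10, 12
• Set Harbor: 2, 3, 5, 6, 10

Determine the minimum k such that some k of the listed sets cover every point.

4

Take {Atlas, Comet, Delta, Echo}. Their union is {1, 2, 3, 4, 5, 6, 7, 8, 9, 10, 11, 12}, which is all 12 points.
No 3 of the 8 sets cover everything (all 56 combinations miss at least one point), so 4 is optimal.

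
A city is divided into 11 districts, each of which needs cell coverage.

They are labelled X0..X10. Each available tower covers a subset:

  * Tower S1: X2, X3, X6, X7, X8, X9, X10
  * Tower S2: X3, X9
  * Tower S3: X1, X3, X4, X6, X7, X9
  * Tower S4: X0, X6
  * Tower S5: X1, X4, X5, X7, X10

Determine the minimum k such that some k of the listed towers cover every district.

Take {S1, S4, S5}. Their union is {X0, X1, X2, X3, X4, X5, X6, X7, X8, X9, X10}, which is all 11 districts.
Only S4 contains X0, so S4 is forced; the remaining 9 districts need at least 2 more towers (each remaining tower adds at most 6) — so at least 3 towers are needed, and 3 is optimal.

3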